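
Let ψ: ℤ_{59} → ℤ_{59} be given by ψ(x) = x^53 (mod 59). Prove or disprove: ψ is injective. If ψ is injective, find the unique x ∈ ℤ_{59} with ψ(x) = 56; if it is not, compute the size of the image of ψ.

14

Since 59 is prime, the nonzero elements of ℤ_{59} form a cyclic group of order 58.
As gcd(53, 58) = 1, raising to the 53rd power is a bijection on this group: if u^53 ≡ v^53 then (uv^{−1})^53 = 1, and the only element of order dividing gcd(53, 58) = 1 is 1, so u = v.
With ψ(0) = 0 this makes ψ injective on all of ℤ_{59}, hence bijective (finite equal-size domain and codomain). In particular ψ is injective.
Since ψ is injective, we find the preimage of 56. The inverse of x ↦ x^53 on (ℤ_{59})^× is x ↦ x^23, because 53·23 = 1219 = 21·58 + 1 ≡ 1 (mod 58) and x^{58} = 1 for x ≠ 0 (Fermat). So ψ⁻¹(56) = 56^23 mod 59.
Repeated squaring mod 59: 56^1 ≡ 56, 56^2 ≡ 56² = 3136 ≡ 9, 56^4 ≡ 9² = 81 ≡ 22, 56^8 ≡ 22² = 484 ≡ 12, 56^16 ≡ 12² = 144 ≡ 26. Since 23 = 16 + 4 + 2 + 1, 56^23 ≡ 26·22·9·56: 26·22 = 572 ≡ 41, then 41·9 = 369 ≡ 15, then 15·56 = 840 ≡ 14. So 56^23 ≡ 14 (mod 59).
Hence ψ⁻¹(56) = 14.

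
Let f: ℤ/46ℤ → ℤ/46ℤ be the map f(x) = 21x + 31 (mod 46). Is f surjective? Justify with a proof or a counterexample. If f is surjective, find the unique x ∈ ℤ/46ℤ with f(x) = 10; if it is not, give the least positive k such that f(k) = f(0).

45

Since gcd(21, 46) = 1, 21 is invertible modulo 46. Euclid's algorithm: 46 = 2·21 + 4, 21 = 5·4 + 1; back-substituting gives 1 = 11·21 − 5·46, so 21⁻¹ ≡ 11 (mod 46).
Then y ↦ 11(y − 31) is a two-sided inverse to f, so every y ∈ ℤ/46ℤ has a preimage.
Thus f is surjective.
Since f is surjective, we compute f⁻¹(10): solve 21x + 31 ≡ 10 (mod 46), i.e. 21x ≡ 25 (mod 46).
Multiplying by 21⁻¹ = 11 gives x ≡ 11·25 = 275 = 5·46 + 45 ≡ 45 (mod 46).
Check: f(45) = 21·45 + 31 = 976 = 21·46 + 10 ≡ 10 (mod 46).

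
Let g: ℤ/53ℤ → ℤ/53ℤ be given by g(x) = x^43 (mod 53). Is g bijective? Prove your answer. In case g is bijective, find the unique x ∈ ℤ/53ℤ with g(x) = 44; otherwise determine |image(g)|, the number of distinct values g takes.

Since 53 is prime, the nonzero elements of ℤ/53ℤ form a cyclic group of order 52.
As gcd(43, 52) = 1, raising to the 43rd power is a bijection on this group: if x_1^43 ≡ x_2^43 then (x_1x_2^{−1})^43 = 1, and the only element of order dividing gcd(43, 52) = 1 is 1, so x_1 = x_2.
With g(0) = 0 this makes g injective on all of ℤ/53ℤ, hence bijective (finite equal-size domain and codomain). In particular g is bijective.
Since g is bijective, we find the preimage of 44. The inverse of x ↦ x^43 on (ℤ/53ℤ)^× is x ↦ x^23, because 43·23 = 989 = 19·52 + 1 ≡ 1 (mod 52) and x^{52} = 1 for x ≠ 0 (Fermat). So g⁻¹(44) = 44^23 mod 53.
Repeated squaring mod 53: 44^1 ≡ 44, 44^2 ≡ 44² = 1936 ≡ 28, 44^4 ≡ 28² = 784 ≡ 42, 44^8 ≡ 42² = 1764 ≡ 15, 44^16 ≡ 15² = 225 ≡ 13. Since 23 = 16 + 4 + 2 + 1, 44^23 ≡ 13·42·28·44: 13·42 = 546 ≡ 16, then 16·28 = 448 ≡ 24, then 24·44 = 1056 ≡ 49. So 44^23 ≡ 49 (mod 53).
Hence g⁻¹(44) = 49.

49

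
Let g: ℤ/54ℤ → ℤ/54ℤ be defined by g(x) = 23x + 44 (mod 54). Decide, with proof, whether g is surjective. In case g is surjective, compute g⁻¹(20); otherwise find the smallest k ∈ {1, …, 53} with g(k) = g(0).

6

Recall: surjectivity means every element of the codomain has a preimage under g.
Since gcd(23, 54) = 1, 23 is invertible modulo 54. Euclid's algorithm: 54 = 2·23 + 8, 23 = 2·8 + 7, 8 = 1·7 + 1; back-substituting gives 1 = 47·23 − 20·54, so 23⁻¹ ≡ 47 (mod 54).
For any y ∈ ℤ/54ℤ, x = 47(y − 44) mod 54 satisfies g(x) = 23·47(y − 44) + 44 ≡ y (since 23·47 ≡ 1 mod 54). So every y has a preimage.
Hence g is surjective.
Since g is surjective, we compute g⁻¹(20): solve 23x + 44 ≡ 20 (mod 54), i.e. 23x ≡ 30 (mod 54).
Multiplying by 23⁻¹ = 47 gives x ≡ 47·30 = 1410 = 26·54 + 6 ≡ 6 (mod 54).
Check: g(6) = 23·6 + 44 = 182 = 3·54 + 20 ≡ 20 (mod 54).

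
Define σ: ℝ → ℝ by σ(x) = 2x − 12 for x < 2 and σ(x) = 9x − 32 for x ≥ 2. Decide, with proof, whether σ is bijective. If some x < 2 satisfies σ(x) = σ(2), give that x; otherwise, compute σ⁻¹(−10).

-1

Both pieces are strictly increasing (slopes 2 and 9), so each is injective on its own interval.
The left piece maps (−∞, 2) onto (−∞, −8); the right piece maps [2, ∞) onto [−14, ∞).
These images overlap. In particular σ(2) = −14 (right piece), and solving 2x − 12 = −14 on the left piece gives x = −1 < 2.
So σ(−1) = σ(2) with −1 ≠ 2, and σ is not injective, hence not bijective. This x = −1 is the requested value below 2.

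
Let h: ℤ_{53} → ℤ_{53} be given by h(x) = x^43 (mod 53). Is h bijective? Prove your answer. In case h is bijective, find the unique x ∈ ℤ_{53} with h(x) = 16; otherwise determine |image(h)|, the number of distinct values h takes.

Since 53 is prime, the nonzero elements of ℤ_{53} form a cyclic group of order 52.
As gcd(43, 52) = 1, raising to the 43rd power is a bijection on this group: if s^43 ≡ t^43 then (st^{−1})^43 = 1, and the only element of order dividing gcd(43, 52) = 1 is 1, so s = t.
With h(0) = 0 this makes h injective on all of ℤ_{53}, hence bijective (finite equal-size domain and codomain). In particular h is bijective.
Since h is bijective, we find the preimage of 16. The inverse of x ↦ x^43 on (ℤ_{53})^× is x ↦ x^23, because 43·23 = 989 = 19·52 + 1 ≡ 1 (mod 52) and x^{52} = 1 for x ≠ 0 (Fermat). So h⁻¹(16) = 16^23 mod 53.
Repeated squaring mod 53: 16^1 ≡ 16, 16^2 ≡ 16² = 256 ≡ 44, 16^4 ≡ 44² = 1936 ≡ 28, 16^8 ≡ 28² = 784 ≡ 42, 16^16 ≡ 42² = 1764 ≡ 15. Since 23 = 16 + 4 + 2 + 1, 16^23 ≡ 15·28·44·16: 15·28 = 420 ≡ 49, then 49·44 = 2156 ≡ 36, then 36·16 = 576 ≡ 46. So 16^23 ≡ 46 (mod 53).
Hence h⁻¹(16) = 46.

46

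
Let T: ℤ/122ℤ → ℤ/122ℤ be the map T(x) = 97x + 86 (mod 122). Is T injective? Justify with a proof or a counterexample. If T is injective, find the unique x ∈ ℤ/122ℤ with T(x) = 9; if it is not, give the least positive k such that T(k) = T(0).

By definition, T is injective if T(s) = T(t) implies s = t.
If T(s) = T(t), then 97s ≡ 97t (mod 122). Because gcd(97, 122) = 1, we may cancel 97 to get s ≡ t (mod 122).
Thus T is injective.
We now compute 97⁻¹ mod 122 explicitly. Euclid's algorithm: 122 = 1·97 + 25, 97 = 3·25 + 22, 25 = 1·22 + 3, 22 = 7·3 + 1; back-substituting gives 1 = 39·97 − 31·122, so 97⁻¹ ≡ 39 (mod 122).
Since T is injective, we find T⁻¹(9): we need 97x ≡ 9 − 86 ≡ 45 (mod 122). Using 97⁻¹ = 39: x ≡ 39·45 = 1755 = 14·122 + 47, so x = 47.
Check: T(47) = 97·47 + 86 = 4645 = 38·122 + 9 ≡ 9 (mod 122).

47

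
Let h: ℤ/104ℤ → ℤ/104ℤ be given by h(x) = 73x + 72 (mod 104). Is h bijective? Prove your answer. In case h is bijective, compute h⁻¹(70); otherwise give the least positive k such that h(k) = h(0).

Suppose h(s) = h(t) in ℤ/104ℤ. Then 73s + 72 ≡ 73t + 72 (mod 104), so 73(s − t) ≡ 0 (mod 104).
Since gcd(73, 104) = 1, 73 is invertible modulo 104, hence s − t ≡ 0 (mod 104), i.e. s = t.
We now compute 73⁻¹ mod 104 explicitly. Euclid's algorithm: 104 = 1·73 + 31, 73 = 2·31 + 11, 31 = 2·11 + 9, 11 = 1·9 + 2, 9 = 4·2 + 1; back-substituting gives 1 = 57·73 − 40·104, so 73⁻¹ ≡ 57 (mod 104).
Then y ↦ 57(y − 72) is a two-sided inverse to h, so every y ∈ ℤ/104ℤ has a preimage.
Therefore h is bijective.
Since h is bijective, we compute h⁻¹(70): solve 73x + 72 ≡ 70 (mod 104), i.e. 73x ≡ 102 (mod 104).
Multiplying by 73⁻¹ = 57 gives x ≡ 57·102 = 5814 = 55·104 + 94 ≡ 94 (mod 104).
Check: h(94) = 73·94 + 72 = 6934 = 66·104 + 70 ≡ 70 (mod 104).

94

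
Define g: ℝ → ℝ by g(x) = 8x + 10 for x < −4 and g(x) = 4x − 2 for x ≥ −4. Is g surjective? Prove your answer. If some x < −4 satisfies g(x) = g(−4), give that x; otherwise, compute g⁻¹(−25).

-35/8

Both pieces are strictly increasing (slopes 8 and 4), so each is injective on its own interval.
The left piece maps (−∞, −4) onto (−∞, −22); the right piece maps [−4, ∞) onto [−18, ∞).
The union (−∞, −22) ∪ [−18, ∞) omits the interval between −22 and −18; in particular −22 has no preimage. So g is not surjective.
Because the two images are disjoint, no x < −4 has g(x) = g(−4), so we compute g⁻¹(−25): −25 lies in (−∞, −22), so solve 8x + 10 = −25: x = (−25 − 10)/8 = −35/8.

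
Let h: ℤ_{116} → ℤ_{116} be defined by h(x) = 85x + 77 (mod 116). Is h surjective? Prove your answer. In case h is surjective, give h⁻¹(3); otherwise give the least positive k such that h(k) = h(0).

66

Since gcd(85, 116) = 1, 85 is invertible modulo 116. Euclid's algorithm: 116 = 1·85 + 31, 85 = 2·31 + 23, 31 = 1·23 + 8, 23 = 2·8 + 7, 8 = 1·7 + 1; back-substituting gives 1 = 101·85 − 74·116, so 85⁻¹ ≡ 101 (mod 116).
For any y ∈ ℤ_{116}, x = 101(y − 77) mod 116 satisfies h(x) = 85·101(y − 77) + 77 ≡ y (since 85·101 ≡ 1 mod 116). So every y has a preimage.
Therefore h is surjective.
Since h is surjective, we find h⁻¹(3): we need 85x ≡ 3 − 77 ≡ 42 (mod 116). Using 85⁻¹ = 101: x ≡ 101·42 = 4242 = 36·116 + 66, so x = 66.
Check: h(66) = 85·66 + 77 = 5687 = 49·116 + 3 ≡ 3 (mod 116).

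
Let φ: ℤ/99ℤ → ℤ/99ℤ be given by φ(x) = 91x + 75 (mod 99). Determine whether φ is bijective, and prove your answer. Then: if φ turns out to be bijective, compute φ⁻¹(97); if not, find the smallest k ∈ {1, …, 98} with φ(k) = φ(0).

22

Recall that φ is injective when φ(x_1) = φ(x_2) forces x_1 = x_2.
Suppose φ(x_1) = φ(x_2) in ℤ/99ℤ. Then 91x_1 + 75 ≡ 91x_2 + 75 (mod 99), thus 91(x_1 − x_2) ≡ 0 (mod 99).
Since gcd(91, 99) = 1, 91 is invertible modulo 99, hence x_1 − x_2 ≡ 0 (mod 99), i.e. x_1 = x_2.
We now compute 91⁻¹ mod 99 explicitly. Euclid's algorithm: 99 = 1·91 + 8, 91 = 11·8 + 3, 8 = 2·3 + 2, 3 = 1·2 + 1; back-substituting gives 1 = 37·91 − 34·99, so 91⁻¹ ≡ 37 (mod 99).
For any y ∈ ℤ/99ℤ, x = 37(y − 75) mod 99 satisfies φ(x) = 91·37(y − 75) + 75 ≡ y (since 91·37 ≡ 1 mod 99). So every y has a preimage.
Hence φ is bijective.
Since φ is bijective, we compute φ⁻¹(97): solve 91x + 75 ≡ 97 (mod 99), i.e. 91x ≡ 22 (mod 99).
Multiplying by 91⁻¹ = 37 gives x ≡ 37·22 = 814 = 8·99 + 22 ≡ 22 (mod 99).
Check: φ(22) = 91·22 + 75 = 2077 = 20·99 + 97 ≡ 97 (mod 99).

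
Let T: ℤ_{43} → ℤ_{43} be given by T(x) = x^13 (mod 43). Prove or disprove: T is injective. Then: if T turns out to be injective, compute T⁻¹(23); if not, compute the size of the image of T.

24

Since 43 is prime, the nonzero elements of ℤ_{43} form a cyclic group of order 42.
As gcd(13, 42) = 1, raising to the 13th power is a bijection on this group: if s^13 ≡ t^13 then (st^{−1})^13 = 1, and the only element of order dividing gcd(13, 42) = 1 is 1, so s = t.
With T(0) = 0 this makes T injective on all of ℤ_{43}, hence bijective (finite equal-size domain and codomain). In particular T is injective.
Since T is injective, we find the preimage of 23. The inverse of x ↦ x^13 on (ℤ_{43})^× is x ↦ x^13, because 13·13 = 169 = 4·42 + 1 ≡ 1 (mod 42) and x^{42} = 1 for x ≠ 0 (Fermat). So T⁻¹(23) = 23^13 mod 43.
Repeated squaring mod 43: 23^1 ≡ 23, 23^2 ≡ 23² = 529 ≡ 13, 23^4 ≡ 13² = 169 ≡ 40, 23^8 ≡ 40² = 1600 ≡ 9. Since 13 = 8 + 4 + 1, 23^13 ≡ 9·40·23: 9·40 = 360 ≡ 16, then 16·23 = 368 ≡ 24. So 23^13 ≡ 24 (mod 43).
Hence T⁻¹(23) = 24.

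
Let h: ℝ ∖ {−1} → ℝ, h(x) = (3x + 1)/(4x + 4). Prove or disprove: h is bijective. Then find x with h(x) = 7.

If h(x) = 3/4, cross-multiplying gives 4(3x + 1) = 3(4x + 4), which simplifies to 4 = 12 — false.  So 3/4 has no preimage and h is not surjective.
So h is not bijective.
Solving h(x) = 7: cross-multiplying gives 3x + 1 = 7(4x + 4), which rearranges to −25x = 27, so x = −27/25.

-27/25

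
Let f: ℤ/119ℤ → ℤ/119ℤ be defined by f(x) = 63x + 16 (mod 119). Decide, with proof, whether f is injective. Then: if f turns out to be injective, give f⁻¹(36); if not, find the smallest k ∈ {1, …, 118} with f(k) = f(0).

By definition, injectivity means: for all u, v in the domain, f(u) = f(v) implies u = v.
We have gcd(63, 119) = 7 > 1. Taking u = 0 and v = 17: f(0) = 16 and f(17) = 63·17 + 16 = 1087 ≡ 16 (mod 119).
So f(0) = f(17) while 0 ≠ 17, thus f is not injective.
Since f is not injective, we find the least positive k with f(k) = f(0): this means 63k ≡ 0 (mod 119), i.e. 119 ∣ 63k. Since gcd(63, 119) = 7, dividing through by 7 this holds exactly when 17 ∣ 9k, and as gcd(9, 17) = 1, exactly when 17 ∣ k.
The smallest positive such k is 17.

17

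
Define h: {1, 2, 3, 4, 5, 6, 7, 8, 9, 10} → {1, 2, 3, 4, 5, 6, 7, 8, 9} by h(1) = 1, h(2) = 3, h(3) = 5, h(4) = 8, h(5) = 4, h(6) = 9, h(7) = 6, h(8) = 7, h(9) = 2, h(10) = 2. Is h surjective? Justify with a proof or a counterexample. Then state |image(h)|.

Every element of the codomain has a preimage: 1 = h(1), 2 = h(9), 3 = h(2), 4 = h(5), 5 = h(3), 6 = h(7), 7 = h(8), 8 = h(4), 9 = h(6).
Thus h is surjective.
The image of h is {1, 2, 3, 4, 5, 6, 7, 8, 9}, which has 9 elements.

9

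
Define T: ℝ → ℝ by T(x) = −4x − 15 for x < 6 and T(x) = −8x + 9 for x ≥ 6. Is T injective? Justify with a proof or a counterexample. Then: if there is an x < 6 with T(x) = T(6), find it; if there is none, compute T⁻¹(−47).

7

Both pieces are strictly decreasing (slopes −4 and −8), so each is injective on its own interval.
The left piece maps (−∞, 6) onto (−39, ∞); the right piece maps [6, ∞) onto (−∞, −39].
These images are disjoint, so no value is attained by both pieces. Therefore T is injective.
Because the two images are disjoint, no x < 6 has T(x) = T(6), so we compute T⁻¹(−47): −47 lies in (−∞, −39], so solve −8x + 9 = −47: x = (−47 − 9)/(−8) = 7.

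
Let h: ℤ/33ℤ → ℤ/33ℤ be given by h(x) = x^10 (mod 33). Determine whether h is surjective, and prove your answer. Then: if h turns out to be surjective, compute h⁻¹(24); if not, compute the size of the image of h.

h(1) = 1^10 = 1.
h(2): Repeated squaring mod 33: 2^1 ≡ 2, 2^2 ≡ 2² = 4, 2^4 ≡ 4² = 16, 2^8 ≡ 16² = 256 ≡ 25. Since 10 = 8 + 2, 2^10 ≡ 25·4: 25·4 = 100 ≡ 1. So 2^10 ≡ 1 (mod 33).
So h(1) = h(2) = 1 while 1 ≠ 2, hence h is not injective.
A non-injective map from the 33-element set ℤ/33ℤ to itself takes at most 32 distinct values, so it cannot be surjective. Thus h is not surjective.
Since h is not surjective, we determine |image(h)|. Computing x^10 mod 33 for each x (by repeated squaring, reducing mod 33 at every step), the values h(0), h(1), …, h(32) are: 0, 1, 1, 12, 1, 1, 12, 1, 1, 12, 1, 22, 12, 1, 1, 12, 1, 1, 12, 1, 1, 12, 22, 1, 12, 1, 1, 12, 1, 1, 12, 1, 1.
The distinct values are {0, 1, 12, 22}; there are 4 of them.

4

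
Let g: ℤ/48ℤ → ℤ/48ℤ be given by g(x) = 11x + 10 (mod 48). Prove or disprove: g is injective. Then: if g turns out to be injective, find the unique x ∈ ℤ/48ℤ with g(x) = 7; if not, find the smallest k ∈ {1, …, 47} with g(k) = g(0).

39

By definition, g is injective when g(x_1) = g(x_2) forces x_1 = x_2.
If g(x_1) = g(x_2), then 11x_1 ≡ 11x_2 (mod 48). Because gcd(11, 48) = 1, we may cancel 11 to get x_1 ≡ x_2 (mod 48).
Hence g is injective.
We now compute 11⁻¹ mod 48 explicitly. Euclid's algorithm: 48 = 4·11 + 4, 11 = 2·4 + 3, 4 = 1·3 + 1; back-substituting gives 1 = 35·11 − 8·48, so 11⁻¹ ≡ 35 (mod 48).
Since g is injective, we find g⁻¹(7): we need 11x ≡ 7 − 10 ≡ 45 (mod 48). Using 11⁻¹ = 35: x ≡ 35·45 = 1575 = 32·48 + 39, so x = 39.
Check: g(39) = 11·39 + 10 = 439 = 9·48 + 7 ≡ 7 (mod 48).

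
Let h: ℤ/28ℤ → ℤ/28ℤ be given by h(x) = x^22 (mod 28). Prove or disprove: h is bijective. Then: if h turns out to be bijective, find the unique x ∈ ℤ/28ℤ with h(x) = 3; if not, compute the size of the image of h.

8

h(6): Repeated squaring mod 28: 6^1 ≡ 6, 6^2 ≡ 6² = 36 ≡ 8, 6^4 ≡ 8² = 64 ≡ 8, 6^8 ≡ 8² = 64 ≡ 8, 6^16 ≡ 8² = 64 ≡ 8. Since 22 = 16 + 4 + 2, 6^22 ≡ 8·8·8: 8·8 = 64 ≡ 8, then 8·8 = 64 ≡ 8. So 6^22 ≡ 8 (mod 28).
h(8): Repeated squaring mod 28: 8^1 ≡ 8, 8^2 ≡ 8² = 64 ≡ 8, 8^4 ≡ 8² = 64 ≡ 8, 8^8 ≡ 8² = 64 ≡ 8, 8^16 ≡ 8² = 64 ≡ 8. Since 22 = 16 + 4 + 2, 8^22 ≡ 8·8·8: 8·8 = 64 ≡ 8, then 8·8 = 64 ≡ 8. So 8^22 ≡ 8 (mod 28).
So h(6) = h(8) = 8 while 6 ≠ 8, so h is not injective, hence not bijective.
Since h is not bijective, we determine |image(h)|. Computing x^22 mod 28 for each x (by repeated squaring, reducing mod 28 at every step), the values h(0), h(1), …, h(27) are: 0, 1, 16, 25, 4, 9, 8, 21, 8, 9, 4, 25, 16, 1, 0, 1, 16, 25, 4, 9, 8, 21, 8, 9, 4, 25, 16, 1.
The distinct values are {0, 1, 4, 8, 9, 16, 21, 25}; there are 8 of them.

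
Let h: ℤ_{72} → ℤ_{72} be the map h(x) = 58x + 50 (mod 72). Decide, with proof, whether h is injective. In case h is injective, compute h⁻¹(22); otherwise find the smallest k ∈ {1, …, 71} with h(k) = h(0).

36

We have gcd(58, 72) = 2 > 1. Taking u = 0 and v = 36: h(0) = 50 and h(36) = 58·36 + 50 = 2138 ≡ 50 (mod 72).
So h(0) = h(36) while 0 ≠ 36, hence h is not injective.
Since h is not injective, we find the least positive k with h(k) = h(0): this means 58k ≡ 0 (mod 72), i.e. 72 ∣ 58k. Since gcd(58, 72) = 2, dividing through by 2 this holds exactly when 36 ∣ 29k, and as gcd(29, 36) = 1, exactly when 36 ∣ k.
The smallest positive such k is 36.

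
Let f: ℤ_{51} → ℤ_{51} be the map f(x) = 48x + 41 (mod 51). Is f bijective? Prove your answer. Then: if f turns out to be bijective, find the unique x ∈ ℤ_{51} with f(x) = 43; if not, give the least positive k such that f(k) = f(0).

Recall: f is injective if f(a) = f(b) implies a = b.
We have gcd(48, 51) = 3 > 1. Taking a = 0 and b = 17: f(0) = 41 and f(17) = 48·17 + 41 = 857 ≡ 41 (mod 51).
So f(0) = f(17) while 0 ≠ 17, thus f is not injective, hence not bijective.
Since f is not bijective, we find the least positive k with f(k) = f(0): this means 48k ≡ 0 (mod 51), i.e. 51 ∣ 48k. Since gcd(48, 51) = 3, dividing through by 3 this holds exactly when 17 ∣ 16k, and as gcd(16, 17) = 1, exactly when 17 ∣ k.
The smallest positive such k is 17.

17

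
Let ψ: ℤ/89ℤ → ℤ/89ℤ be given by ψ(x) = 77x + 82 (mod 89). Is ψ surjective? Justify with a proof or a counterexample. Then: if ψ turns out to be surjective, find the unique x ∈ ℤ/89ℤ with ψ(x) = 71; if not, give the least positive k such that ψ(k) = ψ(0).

38

Since gcd(77, 89) = 1, 77 is invertible modulo 89. Euclid's algorithm: 89 = 1·77 + 12, 77 = 6·12 + 5, 12 = 2·5 + 2, 5 = 2·2 + 1; back-substituting gives 1 = 37·77 − 32·89, so 77⁻¹ ≡ 37 (mod 89).
Then y ↦ 37(y − 82) is a two-sided inverse to ψ, so every y ∈ ℤ/89ℤ has a preimage.
Hence ψ is surjective.
Since ψ is surjective, we find ψ⁻¹(71): we need 77x ≡ 71 − 82 ≡ 78 (mod 89). Using 77⁻¹ = 37: x ≡ 37·78 = 2886 = 32·89 + 38, so x = 38.
Check: ψ(38) = 77·38 + 82 = 3008 = 33·89 + 71 ≡ 71 (mod 89).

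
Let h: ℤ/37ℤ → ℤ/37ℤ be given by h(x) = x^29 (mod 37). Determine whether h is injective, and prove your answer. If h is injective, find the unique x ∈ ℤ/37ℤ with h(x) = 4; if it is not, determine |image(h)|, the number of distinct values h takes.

25

Since 37 is prime, the nonzero elements of ℤ/37ℤ form a cyclic group of order 36.
As gcd(29, 36) = 1, raising to the 29th power is a bijection on this group: if s^29 ≡ t^29 then (st^{−1})^29 = 1, and the only element of order dividing gcd(29, 36) = 1 is 1, so s = t.
With h(0) = 0 this makes h injective on all of ℤ/37ℤ, hence bijective (finite equal-size domain and codomain). In particular h is injective.
Since h is injective, we find the preimage of 4. The inverse of x ↦ x^29 on (ℤ/37ℤ)^× is x ↦ x^5, because 29·5 = 145 = 4·36 + 1 ≡ 1 (mod 36) and x^{36} = 1 for x ≠ 0 (Fermat). So h⁻¹(4) = 4^5 mod 37.
Repeated squaring mod 37: 4^1 ≡ 4, 4^2 ≡ 4² = 16, 4^4 ≡ 16² = 256 ≡ 34. Since 5 = 4 + 1, 4^5 ≡ 34·4: 34·4 = 136 ≡ 25. So 4^5 ≡ 25 (mod 37).
Hence h⁻¹(4) = 25.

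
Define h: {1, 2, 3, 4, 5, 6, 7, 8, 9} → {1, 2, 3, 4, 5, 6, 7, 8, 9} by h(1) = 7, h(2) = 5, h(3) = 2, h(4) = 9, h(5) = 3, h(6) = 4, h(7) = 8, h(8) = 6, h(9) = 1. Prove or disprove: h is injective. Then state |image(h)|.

9

The values h(1), …, h(9) are 7, 5, 2, 9, 3, 4, 8, 6, 1 — all distinct.
So h(s) = h(t) only when s = t, and h is injective.
The image of h is {1, 2, 3, 4, 5, 6, 7, 8, 9}, which has 9 elements.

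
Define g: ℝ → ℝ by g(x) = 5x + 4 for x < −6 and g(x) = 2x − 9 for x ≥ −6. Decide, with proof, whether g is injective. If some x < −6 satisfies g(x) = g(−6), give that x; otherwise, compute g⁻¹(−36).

-8

Both pieces are strictly increasing (slopes 5 and 2), so each is injective on its own interval.
The left piece maps (−∞, −6) onto (−∞, −26); the right piece maps [−6, ∞) onto [−21, ∞).
These images are disjoint, so no value is attained by both pieces. Thus g is injective.
Because the two images are disjoint, no x < −6 has g(x) = g(−6), so we compute g⁻¹(−36): −36 lies in (−∞, −26), so solve 5x + 4 = −36: x = (−36 − 4)/5 = −8.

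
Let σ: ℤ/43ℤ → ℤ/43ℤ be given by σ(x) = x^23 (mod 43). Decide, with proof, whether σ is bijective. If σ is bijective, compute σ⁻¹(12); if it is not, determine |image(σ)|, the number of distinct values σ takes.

Since 43 is prime, the nonzero elements of ℤ/43ℤ form a cyclic group of order 42.
As gcd(23, 42) = 1, raising to the 23rd power is a bijection on this group: if x_1^23 ≡ x_2^23 then (x_1x_2^{−1})^23 = 1, and the only element of order dividing gcd(23, 42) = 1 is 1, so x_1 = x_2.
With σ(0) = 0 this makes σ injective on all of ℤ/43ℤ, hence bijective (finite equal-size domain and codomain). In particular σ is bijective.
Since σ is bijective, we find the preimage of 12. The inverse of x ↦ x^23 on (ℤ/43ℤ)^× is x ↦ x^11, because 23·11 = 253 = 6·42 + 1 ≡ 1 (mod 42) and x^{42} = 1 for x ≠ 0 (Fermat). So σ⁻¹(12) = 12^11 mod 43.
Repeated squaring mod 43: 12^1 ≡ 12, 12^2 ≡ 12² = 144 ≡ 15, 12^4 ≡ 15² = 225 ≡ 10, 12^8 ≡ 10² = 100 ≡ 14. Since 11 = 8 + 2 + 1, 12^11 ≡ 14·15·12: 14·15 = 210 ≡ 38, then 38·12 = 456 ≡ 26. So 12^11 ≡ 26 (mod 43).
Hence σ⁻¹(12) = 26.

26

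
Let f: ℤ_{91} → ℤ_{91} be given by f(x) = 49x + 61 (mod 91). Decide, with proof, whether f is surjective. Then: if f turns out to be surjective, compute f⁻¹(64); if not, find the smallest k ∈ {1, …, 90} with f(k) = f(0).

By definition, surjectivity means every element of the codomain has a preimage under f.
Since gcd(49, 91) = 7, we have 49x ≡ 0 (mod 7) for all x, so f(x) ≡ 5 (mod 7).
But 0 ≢ 5 (mod 7), so 0 ∈ ℤ_{91} has no preimage. Therefore f is not surjective.
Since f is not surjective, we find the least positive k with f(k) = f(0): this means 49k ≡ 0 (mod 91), i.e. 91 ∣ 49k. Since gcd(49, 91) = 7, dividing through by 7 this holds exactly when 13 ∣ 7k, and as gcd(7, 13) = 1, exactly when 13 ∣ k.
The smallest positive such k is 13.

13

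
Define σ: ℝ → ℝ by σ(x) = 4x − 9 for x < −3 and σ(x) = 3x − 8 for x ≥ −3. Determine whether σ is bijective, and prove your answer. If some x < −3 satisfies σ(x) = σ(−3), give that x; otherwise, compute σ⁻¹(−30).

-21/4

Both pieces are strictly increasing (slopes 4 and 3), so each is injective on its own interval.
The left piece maps (−∞, −3) onto (−∞, −21); the right piece maps [−3, ∞) onto [−17, ∞).
The images leave a gap (−21 has no preimage), so σ is not surjective, hence not bijective.
Because the two images are disjoint, no x < −3 has σ(x) = σ(−3), so we compute σ⁻¹(−30): −30 lies in (−∞, −21), so solve 4x − 9 = −30: x = (−30 + 9)/4 = −21/4.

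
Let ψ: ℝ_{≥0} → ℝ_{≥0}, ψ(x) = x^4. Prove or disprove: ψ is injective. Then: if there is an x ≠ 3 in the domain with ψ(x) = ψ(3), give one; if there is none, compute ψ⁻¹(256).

4

On ℝ_{≥0}, x ↦ x^4 is strictly increasing, so ψ(x_1) = ψ(x_2) forces x_1 = x_2. So ψ is injective.
Since x ↦ x^4 is strictly increasing on ℝ_{≥0}, it is injective there, so no x ≠ 3 in the domain has ψ(x) = ψ(3). We therefore compute ψ⁻¹(256) = 256^{1/4} = 4 (indeed 4^4 = 256).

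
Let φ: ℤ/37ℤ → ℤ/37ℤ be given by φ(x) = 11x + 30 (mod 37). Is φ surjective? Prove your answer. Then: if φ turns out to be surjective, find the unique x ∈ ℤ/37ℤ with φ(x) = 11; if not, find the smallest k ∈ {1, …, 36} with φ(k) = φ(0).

5

Since gcd(11, 37) = 1, 11 is invertible modulo 37. Euclid's algorithm: 37 = 3·11 + 4, 11 = 2·4 + 3, 4 = 1·3 + 1; back-substituting gives 1 = 27·11 − 8·37, so 11⁻¹ ≡ 27 (mod 37).
For any y ∈ ℤ/37ℤ, x = 27(y − 30) mod 37 satisfies φ(x) = 11·27(y − 30) + 30 ≡ y (since 11·27 ≡ 1 mod 37). So every y has a preimage.
Hence φ is surjective.
Since φ is surjective, we find φ⁻¹(11): we need 11x ≡ 11 − 30 ≡ 18 (mod 37). Using 11⁻¹ = 27: x ≡ 27·18 = 486 = 13·37 + 5, so x = 5.
Check: φ(5) = 11·5 + 30 = 85 = 2·37 + 11 ≡ 11 (mod 37).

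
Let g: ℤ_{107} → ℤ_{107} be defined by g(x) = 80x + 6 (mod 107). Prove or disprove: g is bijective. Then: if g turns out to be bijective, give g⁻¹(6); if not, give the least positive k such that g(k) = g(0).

0

Recall that g is injective if g(s) = g(t) implies s = t.
If g(s) = g(t), then 80s ≡ 80t (mod 107). Because gcd(80, 107) = 1, we may cancel 80 to get s ≡ t (mod 107).
We now compute 80⁻¹ mod 107 explicitly. Euclid's algorithm: 107 = 1·80 + 27, 80 = 2·27 + 26, 27 = 1·26 + 1; back-substituting gives 1 = 103·80 − 77·107, so 80⁻¹ ≡ 103 (mod 107).
For any y ∈ ℤ_{107}, x = 103(y − 6) mod 107 satisfies g(x) = 80·103(y − 6) + 6 ≡ y (since 80·103 ≡ 1 mod 107). So every y has a preimage.
Therefore g is bijective.
Since g is bijective, we find g⁻¹(6): we need 80x ≡ 6 − 6 ≡ 0 (mod 107). Using 80⁻¹ = 103: x ≡ 103·0 = 0, so x = 0.
Check: g(0) = 80·0 + 6 = 6 ≡ 6 (mod 107).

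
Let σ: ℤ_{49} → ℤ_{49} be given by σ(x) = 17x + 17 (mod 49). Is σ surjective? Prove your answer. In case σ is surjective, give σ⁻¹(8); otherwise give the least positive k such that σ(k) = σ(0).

11

Since gcd(17, 49) = 1, 17 is invertible modulo 49. Euclid's algorithm: 49 = 2·17 + 15, 17 = 1·15 + 2, 15 = 7·2 + 1; back-substituting gives 1 = 26·17 − 9·49, so 17⁻¹ ≡ 26 (mod 49).
Then y ↦ 26(y − 17) is a two-sided inverse to σ, so every y ∈ ℤ_{49} has a preimage.
Thus σ is surjective.
Since σ is surjective, we compute σ⁻¹(8): solve 17x + 17 ≡ 8 (mod 49), i.e. 17x ≡ 40 (mod 49).
Multiplying by 17⁻¹ = 26 gives x ≡ 26·40 = 1040 = 21·49 + 11 ≡ 11 (mod 49).
Check: σ(11) = 17·11 + 17 = 204 = 4·49 + 8 ≡ 8 (mod 49).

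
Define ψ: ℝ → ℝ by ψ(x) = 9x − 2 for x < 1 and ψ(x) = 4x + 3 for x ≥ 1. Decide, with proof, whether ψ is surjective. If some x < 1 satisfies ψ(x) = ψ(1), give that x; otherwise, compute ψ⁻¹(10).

7/4

Both pieces are strictly increasing (slopes 9 and 4), so each is injective on its own interval.
The left piece maps (−∞, 1) onto (−∞, 7); the right piece maps [1, ∞) onto [7, ∞).
These images together cover ℝ, so ψ is surjective.
Because the two images are disjoint, no x < 1 has ψ(x) = ψ(1), so we compute ψ⁻¹(10): 10 lies in [7, ∞), so solve 4x + 3 = 10: x = (10 − 3)/4 = 7/4.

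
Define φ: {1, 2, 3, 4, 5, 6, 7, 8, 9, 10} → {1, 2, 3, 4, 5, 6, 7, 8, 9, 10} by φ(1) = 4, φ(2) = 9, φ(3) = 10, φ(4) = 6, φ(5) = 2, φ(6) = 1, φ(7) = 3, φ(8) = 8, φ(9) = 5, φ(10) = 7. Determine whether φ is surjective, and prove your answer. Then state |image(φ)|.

10

Every element of the codomain has a preimage: 1 = φ(6), 2 = φ(5), 3 = φ(7), 4 = φ(1), 5 = φ(9), 6 = φ(4), 7 = φ(10), 8 = φ(8), 9 = φ(2), 10 = φ(3).
Hence φ is surjective.
The image of φ is {1, 2, 3, 4, 5, 6, 7, 8, 9, 10}, which has 10 elements.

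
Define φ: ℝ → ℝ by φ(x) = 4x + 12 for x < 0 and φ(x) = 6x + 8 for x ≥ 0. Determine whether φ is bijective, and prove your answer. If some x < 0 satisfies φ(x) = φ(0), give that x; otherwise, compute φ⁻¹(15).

-1

Both pieces are strictly increasing (slopes 4 and 6), so each is injective on its own interval.
The left piece maps (−∞, 0) onto (−∞, 12); the right piece maps [0, ∞) onto [8, ∞).
These images overlap. In particular φ(0) = 8 (right piece), and solving 4x + 12 = 8 on the left piece gives x = −1 < 0.
So φ(−1) = φ(0) with −1 ≠ 0, and φ is not injective, hence not bijective. This x = −1 is the requested value below 0.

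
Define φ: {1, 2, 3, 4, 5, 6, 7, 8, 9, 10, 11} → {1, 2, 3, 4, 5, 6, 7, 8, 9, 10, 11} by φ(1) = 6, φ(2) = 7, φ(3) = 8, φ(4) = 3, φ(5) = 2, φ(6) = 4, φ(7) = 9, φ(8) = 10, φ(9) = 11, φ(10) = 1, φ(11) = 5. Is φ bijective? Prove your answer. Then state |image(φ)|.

The values 6, 7, 8, 3, 2, 4, 9, 10, 11, 1, 5 are a permutation of {1, 2, 3, 4, 5, 6, 7, 8, 9, 10, 11}: each element appears exactly once.
So φ is injective and surjective, hence bijective.
The image of φ is {1, 2, 3, 4, 5, 6, 7, 8, 9, 10, 11}, which has 11 elements.

11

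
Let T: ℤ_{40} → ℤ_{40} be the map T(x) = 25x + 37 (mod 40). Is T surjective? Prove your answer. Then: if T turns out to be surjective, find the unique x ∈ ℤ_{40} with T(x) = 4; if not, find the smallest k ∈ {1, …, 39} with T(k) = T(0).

Since gcd(25, 40) = 5, we have 25x ≡ 0 (mod 5) for all x, so T(x) ≡ 2 (mod 5).
But 0 ≢ 2 (mod 5), so 0 ∈ ℤ_{40} has no preimage. Thus T is not surjective.
Since T is not surjective, we find the least positive k with T(k) = T(0): this means 25k ≡ 0 (mod 40), i.e. 40 ∣ 25k. Since gcd(25, 40) = 5, dividing through by 5 this holds exactly when 8 ∣ 5k, and as gcd(5, 8) = 1, exactly when 8 ∣ k.
The smallest positive such k is 8.

8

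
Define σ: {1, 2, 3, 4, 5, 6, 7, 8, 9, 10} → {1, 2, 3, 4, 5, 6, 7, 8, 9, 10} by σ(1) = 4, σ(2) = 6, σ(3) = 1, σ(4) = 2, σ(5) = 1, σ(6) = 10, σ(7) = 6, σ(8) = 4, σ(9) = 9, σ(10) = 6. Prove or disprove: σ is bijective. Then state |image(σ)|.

6

σ(3) = 1 = σ(5) with 3 ≠ 5, so σ is not injective, hence not bijective.
The image of σ is {1, 2, 4, 6, 9, 10}, which has 6 elements.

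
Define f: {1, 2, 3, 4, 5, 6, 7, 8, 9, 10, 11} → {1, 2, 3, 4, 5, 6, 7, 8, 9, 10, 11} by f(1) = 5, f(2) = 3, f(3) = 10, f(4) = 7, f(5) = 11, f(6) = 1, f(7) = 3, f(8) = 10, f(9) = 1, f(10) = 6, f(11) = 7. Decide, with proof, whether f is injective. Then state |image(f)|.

f(2) = 3 = f(7) with 2 ≠ 7, so f is not injective.
The image of f is {1, 3, 5, 6, 7, 10, 11}, which has 7 elements.

7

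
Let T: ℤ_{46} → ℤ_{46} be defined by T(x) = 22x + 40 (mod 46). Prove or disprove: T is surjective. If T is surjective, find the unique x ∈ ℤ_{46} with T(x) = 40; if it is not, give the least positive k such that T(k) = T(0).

23

Recall: surjectivity means every element of the codomain has a preimage under T.
Since gcd(22, 46) = 2, we have 22x ≡ 0 (mod 2) for all x, so T(x) ≡ 0 (mod 2).
But 1 ≢ 0 (mod 2), so 1 ∈ ℤ_{46} has no preimage. Therefore T is not surjective.
Since T is not surjective, we find the least positive k with T(k) = T(0): this means 22k ≡ 0 (mod 46), i.e. 46 ∣ 22k. Since gcd(22, 46) = 2, dividing through by 2 this holds exactly when 23 ∣ 11k, and as gcd(11, 23) = 1, exactly when 23 ∣ k.
The smallest positive such k is 23.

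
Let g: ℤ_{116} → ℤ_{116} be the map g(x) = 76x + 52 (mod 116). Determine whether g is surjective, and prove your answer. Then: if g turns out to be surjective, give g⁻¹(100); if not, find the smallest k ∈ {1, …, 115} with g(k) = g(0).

29

Since gcd(76, 116) = 4, we have 76x ≡ 0 (mod 4) for all x, so g(x) ≡ 0 (mod 4).
But 1 ≢ 0 (mod 4), so 1 ∈ ℤ_{116} has no preimage. Therefore g is not surjective.
Since g is not surjective, we find the least positive k with g(k) = g(0): this means 76k ≡ 0 (mod 116), i.e. 116 ∣ 76k. Since gcd(76, 116) = 4, dividing through by 4 this holds exactly when 29 ∣ 19k, and as gcd(19, 29) = 1, exactly when 29 ∣ k.
The smallest positive such k is 29.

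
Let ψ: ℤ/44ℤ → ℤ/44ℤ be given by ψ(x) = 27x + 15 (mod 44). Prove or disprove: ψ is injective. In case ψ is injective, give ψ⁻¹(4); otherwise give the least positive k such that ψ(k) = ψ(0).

Suppose ψ(u) = ψ(v) in ℤ/44ℤ. Then 27u + 15 ≡ 27v + 15 (mod 44), so 27(u − v) ≡ 0 (mod 44).
Since gcd(27, 44) = 1, 27 is invertible modulo 44, hence u − v ≡ 0 (mod 44), i.e. u = v.
Thus ψ is injective.
We now compute 27⁻¹ mod 44 explicitly. Euclid's algorithm: 44 = 1·27 + 17, 27 = 1·17 + 10, 17 = 1·10 + 7, 10 = 1·7 + 3, 7 = 2·3 + 1; back-substituting gives 1 = 31·27 − 19·44, so 27⁻¹ ≡ 31 (mod 44).
Since ψ is injective, we find ψ⁻¹(4): we need 27x ≡ 4 − 15 ≡ 33 (mod 44). Using 27⁻¹ = 31: x ≡ 31·33 = 1023 = 23·44 + 11, so x = 11.
Check: ψ(11) = 27·11 + 15 = 312 = 7·44 + 4 ≡ 4 (mod 44).

11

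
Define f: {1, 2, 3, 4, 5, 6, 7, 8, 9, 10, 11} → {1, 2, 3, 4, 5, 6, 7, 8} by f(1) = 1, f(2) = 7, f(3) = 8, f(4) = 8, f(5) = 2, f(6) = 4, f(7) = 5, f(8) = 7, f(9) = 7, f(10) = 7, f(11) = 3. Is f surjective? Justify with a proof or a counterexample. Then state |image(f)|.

No element maps to 6, so f is not surjective.
The image of f is {1, 2, 3, 4, 5, 7, 8}, which has 7 elements.

7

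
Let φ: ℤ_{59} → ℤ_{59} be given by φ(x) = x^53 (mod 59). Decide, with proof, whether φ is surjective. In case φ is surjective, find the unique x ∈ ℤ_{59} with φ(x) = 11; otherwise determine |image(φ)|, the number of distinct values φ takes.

24

Since 59 is prime, the nonzero elements of ℤ_{59} form a cyclic group of order 58.
As gcd(53, 58) = 1, raising to the 53rd power is a bijection on this group: if a^53 ≡ b^53 then (ab^{−1})^53 = 1, and the only element of order dividing gcd(53, 58) = 1 is 1, so a = b.
With φ(0) = 0 this makes φ injective on all of ℤ_{59}, hence bijective (finite equal-size domain and codomain). In particular φ is surjective.
Since φ is surjective, we find the preimage of 11. The inverse of x ↦ x^53 on (ℤ_{59})^× is x ↦ x^23, because 53·23 = 1219 = 21·58 + 1 ≡ 1 (mod 58) and x^{58} = 1 for x ≠ 0 (Fermat). So φ⁻¹(11) = 11^23 mod 59.
Repeated squaring mod 59: 11^1 ≡ 11, 11^2 ≡ 11² = 121 ≡ 3, 11^4 ≡ 3² = 9, 11^8 ≡ 9² = 81 ≡ 22, 11^16 ≡ 22² = 484 ≡ 12. Since 23 = 16 + 4 + 2 + 1, 11^23 ≡ 12·9·3·11: 12·9 = 108 ≡ 49, then 49·3 = 147 ≡ 29, then 29·11 = 319 ≡ 24. So 11^23 ≡ 24 (mod 59).
Hence φ⁻¹(11) = 24.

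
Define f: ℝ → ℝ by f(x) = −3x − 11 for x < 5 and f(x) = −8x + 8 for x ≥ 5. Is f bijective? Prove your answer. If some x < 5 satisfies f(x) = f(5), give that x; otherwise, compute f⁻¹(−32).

5

Both pieces are strictly decreasing (slopes −3 and −8), so each is injective on its own interval.
The left piece maps (−∞, 5) onto (−26, ∞); the right piece maps [5, ∞) onto (−∞, −32].
The images leave a gap (−26 has no preimage), so f is not surjective, hence not bijective.
Because the two images are disjoint, no x < 5 has f(x) = f(5), so we compute f⁻¹(−32): −32 lies in (−∞, −32], so solve −8x + 8 = −32: x = (−32 − 8)/(−8) = 5.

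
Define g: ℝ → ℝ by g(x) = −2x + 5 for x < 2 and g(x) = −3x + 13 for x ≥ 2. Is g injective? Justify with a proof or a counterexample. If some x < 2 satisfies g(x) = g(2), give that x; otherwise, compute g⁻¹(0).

Both pieces are strictly decreasing (slopes −2 and −3), so each is injective on its own interval.
The left piece maps (−∞, 2) onto (1, ∞); the right piece maps [2, ∞) onto (−∞, 7].
These images overlap. In particular g(2) = 7 (right piece), and solving −2x + 5 = 7 on the left piece gives x = −1 < 2.
So g(−1) = g(2) with −1 ≠ 2, and g is not injective. This x = −1 is the requested value below 2.

-1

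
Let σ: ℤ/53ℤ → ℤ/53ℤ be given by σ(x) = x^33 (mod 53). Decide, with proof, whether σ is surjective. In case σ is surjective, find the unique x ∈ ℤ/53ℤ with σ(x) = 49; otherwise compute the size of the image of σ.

Since 53 is prime, the nonzero elements of ℤ/53ℤ form a cyclic group of order 52.
As gcd(33, 52) = 1, raising to the 33rd power is a bijection on this group: if x_1^33 ≡ x_2^33 then (x_1x_2^{−1})^33 = 1, and the only element of order dividing gcd(33, 52) = 1 is 1, so x_1 = x_2.
With σ(0) = 0 this makes σ injective on all of ℤ/53ℤ, hence bijective (finite equal-size domain and codomain). In particular σ is surjective.
Since σ is surjective, we find the preimage of 49. The inverse of x ↦ x^33 on (ℤ/53ℤ)^× is x ↦ x^41, because 33·41 = 1353 = 26·52 + 1 ≡ 1 (mod 52) and x^{52} = 1 for x ≠ 0 (Fermat). So σ⁻¹(49) = 49^41 mod 53.
Repeated squaring mod 53: 49^1 ≡ 49, 49^2 ≡ 49² = 2401 ≡ 16, 49^4 ≡ 16² = 256 ≡ 44, 49^8 ≡ 44² = 1936 ≡ 28, 49^16 ≡ 28² = 784 ≡ 42, 49^32 ≡ 42² = 1764 ≡ 15. Since 41 = 32 + 8 + 1, 49^41 ≡ 15·28·49: 15·28 = 420 ≡ 49, then 49·49 = 2401 ≡ 16. So 49^41 ≡ 16 (mod 53).
Hence σ⁻¹(49) = 16.

16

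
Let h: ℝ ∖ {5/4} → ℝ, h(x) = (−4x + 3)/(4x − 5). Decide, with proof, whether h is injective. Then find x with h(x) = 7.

19/16

Suppose h(u) = h(v). Cross-multiplying: (−4u + 3)(4v − 5) = (−4v + 3)(4u − 5).
Expanding both sides and cancelling the symmetric terms leaves 8·(u − v) = 0. Since 8 ≠ 0, u = v. Hence h is injective.
Solving h(x) = 7: cross-multiplying gives −4x + 3 = 7(4x − 5), which rearranges to −32x = −38, so x = 19/16.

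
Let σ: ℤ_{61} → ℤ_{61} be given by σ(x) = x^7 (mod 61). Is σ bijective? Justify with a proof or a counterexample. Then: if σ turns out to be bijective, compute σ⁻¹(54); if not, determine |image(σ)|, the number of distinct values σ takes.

55

Since 61 is prime, the nonzero elements of ℤ_{61} form a cyclic group of order 60.
As gcd(7, 60) = 1, raising to the 7th power is a bijection on this group: if s^7 ≡ t^7 then (st^{−1})^7 = 1, and the only element of order dividing gcd(7, 60) = 1 is 1, so s = t.
With σ(0) = 0 this makes σ injective on all of ℤ_{61}, hence bijective (finite equal-size domain and codomain). In particular σ is bijective.
Since σ is bijective, we find the preimage of 54. The inverse of x ↦ x^7 on (ℤ_{61})^× is x ↦ x^43, because 7·43 = 301 = 5·60 + 1 ≡ 1 (mod 60) and x^{60} = 1 for x ≠ 0 (Fermat). So σ⁻¹(54) = 54^43 mod 61.
Repeated squaring mod 61: 54^1 ≡ 54, 54^2 ≡ 54² = 2916 ≡ 49, 54^4 ≡ 49² = 2401 ≡ 22, 54^8 ≡ 22² = 484 ≡ 57, 54^16 ≡ 57² = 3249 ≡ 16, 54^32 ≡ 16² = 256 ≡ 12. Since 43 = 32 + 8 + 2 + 1, 54^43 ≡ 12·57·49·54: 12·57 = 684 ≡ 13, then 13·49 = 637 ≡ 27, then 27·54 = 1458 ≡ 55. So 54^43 ≡ 55 (mod 61).
Hence σ⁻¹(54) = 55.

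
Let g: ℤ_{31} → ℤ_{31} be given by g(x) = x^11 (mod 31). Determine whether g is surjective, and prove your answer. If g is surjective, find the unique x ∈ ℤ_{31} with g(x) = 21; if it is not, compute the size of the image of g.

Since 31 is prime, the nonzero elements of ℤ_{31} form a cyclic group of order 30.
As gcd(11, 30) = 1, raising to the 11th power is a bijection on this group: if x_1^11 ≡ x_2^11 then (x_1x_2^{−1})^11 = 1, and the only element of order dividing gcd(11, 30) = 1 is 1, so x_1 = x_2.
With g(0) = 0 this makes g injective on all of ℤ_{31}, hence bijective (finite equal-size domain and codomain). In particular g is surjective.
Since g is surjective, we find the preimage of 21. The inverse of x ↦ x^11 on (ℤ_{31})^× is x ↦ x^11, because 11·11 = 121 = 4·30 + 1 ≡ 1 (mod 30) and x^{30} = 1 for x ≠ 0 (Fermat). So g⁻¹(21) = 21^11 mod 31.
Repeated squaring mod 31: 21^1 ≡ 21, 21^2 ≡ 21² = 441 ≡ 7, 21^4 ≡ 7² = 49 ≡ 18, 21^8 ≡ 18² = 324 ≡ 14. Since 11 = 8 + 2 + 1, 21^11 ≡ 14·7·21: 14·7 = 98 ≡ 5, then 5·21 = 105 ≡ 12. So 21^11 ≡ 12 (mod 31).
Hence g⁻¹(21) = 12.

12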